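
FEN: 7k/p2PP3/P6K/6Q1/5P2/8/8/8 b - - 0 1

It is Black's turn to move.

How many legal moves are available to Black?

Black to move; king on h8.
In check: no.
Legal moves: none.
Count: 0.

0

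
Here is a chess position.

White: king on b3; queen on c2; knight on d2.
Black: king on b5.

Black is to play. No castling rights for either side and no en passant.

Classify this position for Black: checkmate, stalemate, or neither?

Black to move; black king on b5.
In check: no.
Legal moves for Black: Kb6, Ka6, Ka5.
Black has 3 legal moves and is not in check → neither.

neither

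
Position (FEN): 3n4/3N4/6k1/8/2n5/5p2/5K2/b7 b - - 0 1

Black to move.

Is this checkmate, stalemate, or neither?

Black to move; black king on g6.
In check: no.
Legal moves for Black include: Nf7, Nb7, Ne6, Nc6, Kh7, Kg7, Kf7, Kh6, Kh5, Kg5, Kf5, Nd6, Nb6, Ne5, Na5, Ne3, Na3, Nd2, ... (list truncated; more exist).
Black has legal moves and is not in check → neither.

neither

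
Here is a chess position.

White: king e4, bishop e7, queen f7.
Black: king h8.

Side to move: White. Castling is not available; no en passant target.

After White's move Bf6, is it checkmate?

yes

After Bf6: black king on h8; in check: yes, from the white bishop on f6.
King squares — g7: attacked by Bf6; h7: attacked by Qf7; g8: attacked by Qf7.
Black has no legal moves → checkmate.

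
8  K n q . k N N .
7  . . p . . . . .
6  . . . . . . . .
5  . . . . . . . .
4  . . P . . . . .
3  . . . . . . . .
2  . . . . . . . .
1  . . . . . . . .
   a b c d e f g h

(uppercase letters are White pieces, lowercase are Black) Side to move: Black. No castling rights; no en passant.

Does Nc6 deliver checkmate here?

yes

After Nc6: white king on a8; in check: yes, from the black queen on c8.
King squares — a7: attacked by Nc6; b7: attacked by Qc8; b8: attacked by Nc6.
White has no legal moves → checkmate.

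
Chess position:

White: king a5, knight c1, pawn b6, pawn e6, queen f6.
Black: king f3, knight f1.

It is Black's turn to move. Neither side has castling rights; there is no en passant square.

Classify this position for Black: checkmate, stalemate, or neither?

neither

Black to move; black king on f3.
In check: yes, from the white queen on f6.
King squares — e2: attacked by Nc1; f2: attacked by Qf6; g2: available; e3: available; g3: available; e4: available; f4: attacked by Qf6; g4: available.
Legal moves for Black: Kg4, Ke4, Kg3, Ke3, Kg2.
Black is in check but has 5 legal moves → neither.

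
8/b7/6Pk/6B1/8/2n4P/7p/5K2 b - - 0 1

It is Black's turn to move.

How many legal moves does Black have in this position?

4

Black to move; king on h6.
In check: yes, from the white bishop on g5.
Legal moves: Kg7, Kxg6, Kh5, Kxg5.
Count: 4.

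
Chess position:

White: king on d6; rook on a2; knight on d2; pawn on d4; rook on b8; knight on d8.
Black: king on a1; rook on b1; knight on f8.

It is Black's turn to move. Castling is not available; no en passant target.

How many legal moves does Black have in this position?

Black to move; king on a1.
In check: yes, from the white rook on a2.
Legal moves: Kxa2.
Count: 1.

1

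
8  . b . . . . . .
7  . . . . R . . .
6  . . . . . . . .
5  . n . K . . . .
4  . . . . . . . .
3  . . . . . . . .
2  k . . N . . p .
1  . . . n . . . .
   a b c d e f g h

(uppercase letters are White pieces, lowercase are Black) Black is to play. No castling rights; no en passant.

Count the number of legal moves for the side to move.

24

Black to move; king on a2.
In check: no.
Legal moves: Bc7, Ba7, Bd6, Be5, Bf4, Bg3, Bh2, Nc7+, Na7, Nd6, Nd4, Nbc3+, Na3, Ka3, Kb2, Ka1, Ne3+, Ndc3+, Nf2, Nb2, g1=Q, g1=R, g1=B, g1=N.
Count: 24.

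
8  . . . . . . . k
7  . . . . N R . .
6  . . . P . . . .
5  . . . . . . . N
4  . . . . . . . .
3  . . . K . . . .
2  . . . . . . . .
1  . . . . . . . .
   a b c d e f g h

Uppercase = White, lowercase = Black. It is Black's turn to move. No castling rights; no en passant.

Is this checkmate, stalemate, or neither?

Black to move; black king on h8.
In check: no.
King squares — g7: attacked by Nh5; h7: attacked by Rf7; g8: attacked by Ne7.
Legal moves for Black: none.
Not in check and no legal moves → stalemate.

stalemate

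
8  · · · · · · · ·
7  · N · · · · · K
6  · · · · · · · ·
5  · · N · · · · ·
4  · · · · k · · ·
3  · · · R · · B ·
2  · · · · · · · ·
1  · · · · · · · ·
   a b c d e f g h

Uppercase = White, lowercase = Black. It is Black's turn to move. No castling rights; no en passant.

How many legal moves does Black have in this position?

Black to move; king on e4.
In check: yes, from the white knight on c5.
Legal moves: Kf5.
Count: 1.

1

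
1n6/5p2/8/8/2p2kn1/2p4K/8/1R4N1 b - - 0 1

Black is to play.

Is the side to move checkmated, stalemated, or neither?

Black to move; black king on f4.
In check: no.
Legal moves for Black: Nd7, Nc6, Na6, Nh6, Nf6, Ne5, Ne3, Nh2, Nf2+, Kg5, Kf5, Ke5, Ke4, Ke3, f6, c2, f5.
Black has 17 legal moves and is not in check → neither.

neither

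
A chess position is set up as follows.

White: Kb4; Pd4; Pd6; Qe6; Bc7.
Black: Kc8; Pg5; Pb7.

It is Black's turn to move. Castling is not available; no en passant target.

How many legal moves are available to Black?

0

Black to move; king on c8.
In check: yes, from the white queen on e6.
Legal moves: none.
Count: 0.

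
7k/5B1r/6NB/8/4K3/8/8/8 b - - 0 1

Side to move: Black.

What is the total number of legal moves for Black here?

0

Black to move; king on h8.
In check: yes, from the white knight on g6.
Legal moves: none.
Count: 0.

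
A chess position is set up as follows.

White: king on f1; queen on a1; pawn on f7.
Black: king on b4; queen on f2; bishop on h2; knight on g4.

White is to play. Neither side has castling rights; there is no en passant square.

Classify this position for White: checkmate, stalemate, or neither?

checkmate

White to move; white king on f1.
In check: yes, from the black queen on f2.
King squares — e1: attacked by Qf2; g1: attacked by Qf2; e2: attacked by Qf2; f2: attacked by Ng4; g2: attacked by Qf2.
Legal moves for White: none.
In check with no legal moves → checkmate.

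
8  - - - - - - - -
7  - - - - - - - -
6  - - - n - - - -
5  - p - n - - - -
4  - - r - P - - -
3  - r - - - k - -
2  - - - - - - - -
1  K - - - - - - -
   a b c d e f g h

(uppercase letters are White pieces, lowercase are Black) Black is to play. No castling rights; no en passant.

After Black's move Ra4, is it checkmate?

yes

After Ra4: white king on a1; in check: yes, from the black rook on a4.
King squares — b1: attacked by Rb3; a2: attacked by Ra4; b2: attacked by Rb3.
White has no legal moves → checkmate.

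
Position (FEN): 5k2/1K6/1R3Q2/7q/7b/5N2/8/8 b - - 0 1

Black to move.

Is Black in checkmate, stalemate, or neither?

Black to move; black king on f8.
In check: yes, from the white queen on f6.
King squares — e7: attacked by Qf6; f7: attacked by Qf6; g7: attacked by Qf6; e8: available; g8: available.
Legal moves for Black: Kg8, Ke8, Qf7+, Bxf6.
Black is in check but has 4 legal moves → neither.

neither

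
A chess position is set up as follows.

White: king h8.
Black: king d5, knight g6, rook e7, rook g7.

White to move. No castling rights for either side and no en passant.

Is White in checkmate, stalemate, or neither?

checkmate

White to move; white king on h8.
In check: yes, from the black knight on g6.
King squares — g7: attacked by Re7; h7: attacked by Rg7; g8: attacked by Rg7.
Legal moves for White: none.
In check with no legal moves → checkmate.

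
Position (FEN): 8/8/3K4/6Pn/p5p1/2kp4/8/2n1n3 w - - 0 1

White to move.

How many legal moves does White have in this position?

9

White to move; king on d6.
In check: no.
Legal moves: Ke7, Kd7, Kc7, Ke6, Kc6, Ke5, Kd5, Kc5, g6.
Count: 9.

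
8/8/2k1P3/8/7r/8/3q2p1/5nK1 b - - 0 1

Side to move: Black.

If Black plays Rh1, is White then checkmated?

After Rh1: white king on g1; in check: yes, from the black rook on h1.
King squares — f1: attacked by Rh1; h1: attacked by Pg2; f2: attacked by Qd2; g2: attacked by Qd2; h2: attacked by Nf1.
White has no legal moves → checkmate.

yes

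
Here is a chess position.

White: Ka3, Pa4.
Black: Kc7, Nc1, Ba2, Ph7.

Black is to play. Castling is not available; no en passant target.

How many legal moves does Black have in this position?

Black to move; king on c7.
In check: no.
Legal moves: Kd8, Kc8, Kb8, Kd7, Kb7, Kd6, Kc6, Kb6, Bg8, Bf7, Be6, Bd5, Bc4, Bb3, Bb1, Nd3, Nb3, Ne2, h6, h5.
Count: 20.

20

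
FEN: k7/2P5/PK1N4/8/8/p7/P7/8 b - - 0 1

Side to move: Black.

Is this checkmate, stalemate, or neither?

stalemate

Black to move; black king on a8.
In check: no.
King squares — a7: attacked by Kb6; b7: attacked by Pa6; b8: attacked by Pc7.
Legal moves for Black: none.
Not in check and no legal moves → stalemate.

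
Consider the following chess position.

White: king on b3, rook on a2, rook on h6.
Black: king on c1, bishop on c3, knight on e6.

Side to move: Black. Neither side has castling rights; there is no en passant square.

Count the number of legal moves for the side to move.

21

Black to move; king on c1.
In check: no.
Legal moves: Nf8, Nd8, Ng7, Nc7, Ng5, Nc5+, Nf4, Nd4+, Bh8, Bg7, Bf6, Be5, Ba5, Bd4, Bb4, Bd2, Bb2, Be1, Ba1, Kd1, Kb1.
Count: 21.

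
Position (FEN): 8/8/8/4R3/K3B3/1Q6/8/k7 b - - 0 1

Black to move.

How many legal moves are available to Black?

0

Black to move; king on a1.
In check: no.
Legal moves: none.
Count: 0.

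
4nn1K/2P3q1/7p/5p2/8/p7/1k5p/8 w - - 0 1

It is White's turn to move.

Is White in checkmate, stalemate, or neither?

White to move; white king on h8.
In check: yes, from the black queen on g7.
King squares — g7: attacked by Ne8; h7: attacked by Qg7; g8: attacked by Qg7.
Legal moves for White: none.
In check with no legal moves → checkmate.

checkmate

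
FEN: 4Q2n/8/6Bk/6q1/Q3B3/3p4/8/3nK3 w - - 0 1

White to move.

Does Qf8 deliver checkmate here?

yes

After Qf8: black king on h6; in check: yes, from the white queen on f8.
King squares — g5: own queen; h5: attacked by Bg6; g6: attacked by Be4; g7: attacked by Qf8; h7: attacked by Bg6.
Black has no legal moves → checkmate.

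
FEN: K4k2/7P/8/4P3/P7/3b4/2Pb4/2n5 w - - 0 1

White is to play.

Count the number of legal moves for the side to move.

White to move; king on a8.
In check: no.
Legal moves: Kb8, Kb7, Ka7, cxd3, h8=Q+, h8=R+, h8=B, h8=N, e6, a5, c3, c4.
Count: 12.

12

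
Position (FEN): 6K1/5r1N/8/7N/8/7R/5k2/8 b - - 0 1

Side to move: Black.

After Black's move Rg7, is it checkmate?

no

After Rg7: white king on g8; in check: yes, from the black rook on g7.
White has 4 legal replies: Kh8, Kf8, Kxg7, Nxg7.
In check but a legal move exists → not checkmate.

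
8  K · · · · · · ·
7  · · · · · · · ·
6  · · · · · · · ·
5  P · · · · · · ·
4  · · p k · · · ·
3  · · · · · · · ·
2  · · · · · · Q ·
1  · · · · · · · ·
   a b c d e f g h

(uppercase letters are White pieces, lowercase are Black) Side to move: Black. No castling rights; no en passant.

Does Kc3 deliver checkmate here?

After Kc3: white king on a8; in check: no.
White is not in check, so this cannot be checkmate.

no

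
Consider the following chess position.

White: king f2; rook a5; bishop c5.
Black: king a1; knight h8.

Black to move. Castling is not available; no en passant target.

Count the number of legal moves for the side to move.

2

Black to move; king on a1.
In check: yes, from the white rook on a5.
Legal moves: Kb2, Kb1.
Count: 2.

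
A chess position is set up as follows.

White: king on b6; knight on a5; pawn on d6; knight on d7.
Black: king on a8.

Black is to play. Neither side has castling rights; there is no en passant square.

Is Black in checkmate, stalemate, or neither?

stalemate

Black to move; black king on a8.
In check: no.
King squares — a7: attacked by Kb6; b7: attacked by Na5; b8: attacked by Nd7.
Legal moves for Black: none.
Not in check and no legal moves → stalemate.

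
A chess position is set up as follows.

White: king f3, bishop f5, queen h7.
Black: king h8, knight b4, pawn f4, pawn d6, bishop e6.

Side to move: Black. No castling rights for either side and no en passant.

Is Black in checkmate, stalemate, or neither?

checkmate

Black to move; black king on h8.
In check: yes, from the white queen on h7.
King squares — g7: attacked by Qh7; h7: attacked by Bf5; g8: attacked by Qh7.
Legal moves for Black: none.
In check with no legal moves → checkmate.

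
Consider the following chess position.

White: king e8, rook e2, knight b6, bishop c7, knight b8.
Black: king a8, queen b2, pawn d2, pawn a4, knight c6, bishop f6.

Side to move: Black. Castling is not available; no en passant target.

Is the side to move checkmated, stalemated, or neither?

Black to move; black king on a8.
In check: yes, from the white knight on b6.
Legal moves for Black: Kb7, Ka7, Qxb6.
Black is in check but has 3 legal moves → neither.

neither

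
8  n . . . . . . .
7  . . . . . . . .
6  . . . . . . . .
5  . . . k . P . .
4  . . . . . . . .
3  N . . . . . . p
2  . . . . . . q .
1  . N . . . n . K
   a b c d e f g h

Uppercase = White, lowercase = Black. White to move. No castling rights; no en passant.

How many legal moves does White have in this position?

0

White to move; king on h1.
In check: yes, from the black queen on g2.
Legal moves: none.
Count: 0.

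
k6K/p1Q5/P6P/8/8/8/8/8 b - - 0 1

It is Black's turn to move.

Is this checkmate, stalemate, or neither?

stalemate

Black to move; black king on a8.
In check: no.
King squares — a7: own pawn; b7: attacked by Pa6; b8: attacked by Qc7.
Legal moves for Black: none.
Not in check and no legal moves → stalemate.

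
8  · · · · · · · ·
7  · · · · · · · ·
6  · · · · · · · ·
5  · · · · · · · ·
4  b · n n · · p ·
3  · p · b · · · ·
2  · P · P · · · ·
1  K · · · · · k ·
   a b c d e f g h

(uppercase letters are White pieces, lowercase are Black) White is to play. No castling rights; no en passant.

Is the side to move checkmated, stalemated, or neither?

White to move; white king on a1.
In check: no.
King squares — b1: attacked by Bd3; a2: attacked by Pb3; b2: own pawn.
Legal moves for White: none.
Not in check and no legal moves → stalemate.

stalemate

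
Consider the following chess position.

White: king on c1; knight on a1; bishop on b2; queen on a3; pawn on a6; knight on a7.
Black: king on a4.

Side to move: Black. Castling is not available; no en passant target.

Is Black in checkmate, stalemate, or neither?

checkmate

Black to move; black king on a4.
In check: yes, from the white queen on a3.
King squares — a3: attacked by Bb2; b3: attacked by Na1; b4: attacked by Qa3; a5: attacked by Qa3; b5: attacked by Na7.
Legal moves for Black: none.
In check with no legal moves → checkmate.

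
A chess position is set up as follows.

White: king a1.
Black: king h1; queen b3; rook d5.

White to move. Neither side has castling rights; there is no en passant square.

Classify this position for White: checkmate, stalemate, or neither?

stalemate

White to move; white king on a1.
In check: no.
King squares — b1: attacked by Qb3; a2: attacked by Qb3; b2: attacked by Qb3.
Legal moves for White: none.
Not in check and no legal moves → stalemate.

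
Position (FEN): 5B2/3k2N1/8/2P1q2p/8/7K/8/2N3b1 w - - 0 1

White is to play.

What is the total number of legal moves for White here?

White to move; king on h3.
In check: no.
Legal moves: Be7, Bd6, Ne8, Ne6, Nxh5, Nf5, Kh4, Kg2, Nd3, Nb3, Ne2, Na2, c6+.
Count: 13.

13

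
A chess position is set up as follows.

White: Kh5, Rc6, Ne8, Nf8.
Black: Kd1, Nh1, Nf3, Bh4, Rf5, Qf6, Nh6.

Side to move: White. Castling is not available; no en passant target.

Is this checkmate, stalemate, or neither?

checkmate

White to move; white king on h5.
In check: yes, from the black rook on f5.
King squares — g4: attacked by Nh6; h4: attacked by Nf3; g5: attacked by Nf3; g6: attacked by Qf6; h6: attacked by Qf6.
Legal moves for White: none.
In check with no legal moves → checkmate.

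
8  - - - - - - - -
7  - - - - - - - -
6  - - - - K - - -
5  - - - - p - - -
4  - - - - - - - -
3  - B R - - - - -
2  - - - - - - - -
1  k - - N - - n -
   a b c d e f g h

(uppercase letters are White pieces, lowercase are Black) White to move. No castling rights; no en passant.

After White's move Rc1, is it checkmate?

After Rc1: black king on a1; in check: yes, from the white rook on c1.
King squares — b1: attacked by Rc1; a2: attacked by Bb3; b2: attacked by Nd1.
Black has no legal moves → checkmate.

yes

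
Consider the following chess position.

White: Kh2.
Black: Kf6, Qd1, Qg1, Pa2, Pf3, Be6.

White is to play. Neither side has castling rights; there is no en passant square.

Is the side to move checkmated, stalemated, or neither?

checkmate

White to move; white king on h2.
In check: yes, from the black queen on g1.
King squares — g1: attacked by Qd1; h1: attacked by Qg1; g2: attacked by Qg1; g3: attacked by Qg1; h3: attacked by Be6.
Legal moves for White: none.
In check with no legal moves → checkmate.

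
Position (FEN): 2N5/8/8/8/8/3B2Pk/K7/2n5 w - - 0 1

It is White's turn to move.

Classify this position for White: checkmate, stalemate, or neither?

neither

White to move; white king on a2.
In check: yes, from the black knight on c1.
King squares — a1: available; b1: available; b2: available; a3: available; b3: attacked by Nc1.
Legal moves for White: Ka3, Kb2, Kb1, Ka1.
White is in check but has 4 legal moves → neither.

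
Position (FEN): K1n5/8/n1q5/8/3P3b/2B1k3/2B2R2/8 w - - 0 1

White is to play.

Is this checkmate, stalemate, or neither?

checkmate

White to move; white king on a8.
In check: yes, from the black queen on c6.
King squares — a7: attacked by Nc8; b7: attacked by Qc6; b8: attacked by Na6.
Legal moves for White: none.
In check with no legal moves → checkmate.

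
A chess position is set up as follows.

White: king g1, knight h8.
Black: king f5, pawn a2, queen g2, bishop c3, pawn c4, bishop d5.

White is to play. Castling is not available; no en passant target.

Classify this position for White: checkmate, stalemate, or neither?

checkmate

White to move; white king on g1.
In check: yes, from the black queen on g2.
King squares — f1: attacked by Qg2; h1: attacked by Qg2; f2: attacked by Qg2; g2: attacked by Bd5; h2: attacked by Qg2.
Legal moves for White: none.
In check with no legal moves → checkmate.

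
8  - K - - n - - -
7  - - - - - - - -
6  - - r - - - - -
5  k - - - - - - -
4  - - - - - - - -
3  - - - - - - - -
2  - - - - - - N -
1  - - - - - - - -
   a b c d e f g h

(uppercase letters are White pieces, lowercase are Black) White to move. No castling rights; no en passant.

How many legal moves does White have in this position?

7

White to move; king on b8.
In check: no.
Legal moves: Ka8, Kb7, Ka7, Nh4, Nf4, Ne3, Ne1.
Count: 7.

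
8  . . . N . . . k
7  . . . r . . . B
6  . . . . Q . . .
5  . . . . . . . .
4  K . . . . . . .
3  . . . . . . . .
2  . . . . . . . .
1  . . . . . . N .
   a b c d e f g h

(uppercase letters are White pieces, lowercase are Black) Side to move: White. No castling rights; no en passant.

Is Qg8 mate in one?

After Qg8: black king on h8; in check: yes, from the white queen on g8.
King squares — g7: attacked by Qg8; h7: attacked by Qg8; g8: attacked by Bh7.
Black has no legal moves → checkmate.

yes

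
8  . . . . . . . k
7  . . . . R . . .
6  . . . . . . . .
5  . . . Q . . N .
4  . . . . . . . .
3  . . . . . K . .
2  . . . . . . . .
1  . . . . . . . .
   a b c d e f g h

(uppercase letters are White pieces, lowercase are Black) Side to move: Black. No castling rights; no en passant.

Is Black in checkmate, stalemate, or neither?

stalemate

Black to move; black king on h8.
In check: no.
King squares — g7: attacked by Re7; h7: attacked by Ng5; g8: attacked by Qd5.
Legal moves for Black: none.
Not in check and no legal moves → stalemate.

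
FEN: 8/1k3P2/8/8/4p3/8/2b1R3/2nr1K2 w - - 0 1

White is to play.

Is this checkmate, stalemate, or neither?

neither

White to move; white king on f1.
In check: yes, from the black rook on d1.
King squares — e1: attacked by Rd1; g1: attacked by Rd1; e2: own rook; f2: available; g2: available.
Legal moves for White: Kg2, Kf2, Re1.
White is in check but has 3 legal moves → neither.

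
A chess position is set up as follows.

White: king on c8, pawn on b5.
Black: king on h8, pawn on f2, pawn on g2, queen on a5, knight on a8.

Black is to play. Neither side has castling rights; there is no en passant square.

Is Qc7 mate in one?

yes

After Qc7: white king on c8; in check: yes, from the black queen on c7.
King squares — b7: attacked by Qc7; c7: attacked by Na8; d7: attacked by Qc7; b8: attacked by Qc7; d8: attacked by Qc7.
White has no legal moves → checkmate.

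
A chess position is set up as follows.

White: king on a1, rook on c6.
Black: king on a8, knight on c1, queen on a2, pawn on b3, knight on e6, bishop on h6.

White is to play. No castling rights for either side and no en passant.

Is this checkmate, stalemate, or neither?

checkmate

White to move; white king on a1.
In check: yes, from the black queen on a2.
King squares — b1: attacked by Qa2; a2: attacked by Nc1; b2: attacked by Qa2.
Legal moves for White: none.
In check with no legal moves → checkmate.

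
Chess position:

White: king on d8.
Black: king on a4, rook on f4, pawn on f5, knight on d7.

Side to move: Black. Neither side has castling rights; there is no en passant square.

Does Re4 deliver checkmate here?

no

After Re4: white king on d8; in check: no.
White is not in check, so this cannot be checkmate.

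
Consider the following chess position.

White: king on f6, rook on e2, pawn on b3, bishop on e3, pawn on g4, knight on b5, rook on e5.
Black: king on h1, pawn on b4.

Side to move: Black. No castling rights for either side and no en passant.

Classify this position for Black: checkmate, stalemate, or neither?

Black to move; black king on h1.
In check: no.
King squares — g1: attacked by Be3; g2: attacked by Re2; h2: attacked by Re2.
Legal moves for Black: none.
Not in check and no legal moves → stalemate.

stalemate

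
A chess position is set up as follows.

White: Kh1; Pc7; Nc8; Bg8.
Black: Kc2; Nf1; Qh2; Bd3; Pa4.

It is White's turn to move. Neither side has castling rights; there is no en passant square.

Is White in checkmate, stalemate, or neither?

checkmate

White to move; white king on h1.
In check: yes, from the black queen on h2.
King squares — g1: attacked by Qh2; g2: attacked by Qh2; h2: attacked by Nf1.
Legal moves for White: none.
In check with no legal moves → checkmate.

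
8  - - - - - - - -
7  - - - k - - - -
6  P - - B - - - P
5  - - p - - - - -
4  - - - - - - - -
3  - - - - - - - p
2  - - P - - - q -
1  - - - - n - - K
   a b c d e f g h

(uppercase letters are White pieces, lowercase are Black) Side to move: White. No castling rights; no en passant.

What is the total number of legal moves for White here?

White to move; king on h1.
In check: yes, from the black queen on g2.
Legal moves: none.
Count: 0.

0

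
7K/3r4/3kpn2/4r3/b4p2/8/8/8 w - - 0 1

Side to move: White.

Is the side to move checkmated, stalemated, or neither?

stalemate

White to move; white king on h8.
In check: no.
King squares — g7: attacked by Rd7; h7: attacked by Nf6; g8: attacked by Nf6.
Legal moves for White: none.
Not in check and no legal moves → stalemate.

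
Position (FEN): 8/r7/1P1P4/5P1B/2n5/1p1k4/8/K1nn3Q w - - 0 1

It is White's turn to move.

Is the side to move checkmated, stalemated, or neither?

neither

White to move; white king on a1.
In check: yes, from the black rook on a7.
King squares — b1: available; a2: attacked by Nc1; b2: attacked by Nd1.
Legal moves for White: Kb1, bxa7.
White is in check but has 2 legal moves → neither.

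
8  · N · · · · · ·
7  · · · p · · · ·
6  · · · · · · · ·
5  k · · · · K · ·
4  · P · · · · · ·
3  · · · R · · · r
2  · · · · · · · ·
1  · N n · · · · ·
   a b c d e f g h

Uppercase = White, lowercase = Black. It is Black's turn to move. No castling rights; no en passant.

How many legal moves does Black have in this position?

Black to move; king on a5.
In check: yes, from the white pawn on b4.
Legal moves: Kb6, Kb5, Kxb4, Ka4.
Count: 4.

4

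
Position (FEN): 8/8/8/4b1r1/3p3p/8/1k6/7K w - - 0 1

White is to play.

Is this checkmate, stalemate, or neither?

stalemate

White to move; white king on h1.
In check: no.
King squares — g1: attacked by Rg5; g2: attacked by Rg5; h2: attacked by Be5.
Legal moves for White: none.
Not in check and no legal moves → stalemate.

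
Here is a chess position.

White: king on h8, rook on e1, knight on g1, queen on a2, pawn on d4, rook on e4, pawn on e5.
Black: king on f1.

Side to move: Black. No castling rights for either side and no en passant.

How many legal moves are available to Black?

0

Black to move; king on f1.
In check: yes, from the white rook on e1.
Legal moves: none.
Count: 0.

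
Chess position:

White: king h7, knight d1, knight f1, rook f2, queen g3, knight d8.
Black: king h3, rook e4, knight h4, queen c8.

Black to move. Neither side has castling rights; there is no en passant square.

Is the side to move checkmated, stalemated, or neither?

Black to move; black king on h3.
In check: yes, from the white queen on g3.
King squares — g2: attacked by Rf2; h2: attacked by Nf1; g3: attacked by Nf1; g4: attacked by Qg3; h4: own knight.
Legal moves for Black: none.
In check with no legal moves → checkmate.

checkmate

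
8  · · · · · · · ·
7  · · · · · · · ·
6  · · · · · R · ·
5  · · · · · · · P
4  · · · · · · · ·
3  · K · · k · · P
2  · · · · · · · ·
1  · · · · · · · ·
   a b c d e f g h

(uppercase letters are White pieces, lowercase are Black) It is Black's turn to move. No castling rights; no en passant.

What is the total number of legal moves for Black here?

5

Black to move; king on e3.
In check: no.
Legal moves: Ke4, Kd4, Kd3, Ke2, Kd2.
Count: 5.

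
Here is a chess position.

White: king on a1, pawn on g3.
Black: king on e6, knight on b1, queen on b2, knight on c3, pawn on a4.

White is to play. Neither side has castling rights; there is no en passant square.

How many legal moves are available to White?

1

White to move; king on a1.
In check: yes, from the black queen on b2.
Legal moves: Kxb2.
Count: 1.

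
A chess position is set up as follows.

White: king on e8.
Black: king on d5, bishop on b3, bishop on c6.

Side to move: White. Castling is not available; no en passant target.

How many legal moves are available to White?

White to move; king on e8.
In check: yes, from the black bishop on c6.
Legal moves: Kf8, Kd8, Kf7, Ke7.
Count: 4.

4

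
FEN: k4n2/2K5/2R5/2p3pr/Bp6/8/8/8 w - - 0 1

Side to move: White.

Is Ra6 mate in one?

yes

After Ra6: black king on a8; in check: yes, from the white rook on a6.
King squares — a7: attacked by Ra6; b7: attacked by Kc7; b8: attacked by Kc7.
Black has no legal moves → checkmate.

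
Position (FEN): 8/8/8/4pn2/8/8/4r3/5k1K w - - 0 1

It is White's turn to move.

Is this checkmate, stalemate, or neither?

White to move; white king on h1.
In check: no.
King squares — g1: attacked by Kf1; g2: attacked by Kf1; h2: attacked by Re2.
Legal moves for White: none.
Not in check and no legal moves → stalemate.

stalemate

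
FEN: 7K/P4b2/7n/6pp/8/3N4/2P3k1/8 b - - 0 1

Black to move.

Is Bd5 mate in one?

no

After Bd5: white king on h8; in check: no.
White is not in check, so this cannot be checkmate.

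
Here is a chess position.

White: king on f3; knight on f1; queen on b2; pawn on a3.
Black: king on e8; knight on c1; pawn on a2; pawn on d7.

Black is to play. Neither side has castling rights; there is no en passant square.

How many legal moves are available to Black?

Black to move; king on e8.
In check: no.
Legal moves: Kf8, Kd8, Kf7, Ke7, Nd3, Nb3, Ne2, d6, a1=Q, a1=R, a1=B, a1=N, d5.
Count: 13.

13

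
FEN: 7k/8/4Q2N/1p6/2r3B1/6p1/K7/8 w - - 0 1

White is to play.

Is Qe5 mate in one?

no

After Qe5: black king on h8; in check: yes, from the white queen on e5.
Black has 1 legal reply: Kh7.
In check but a legal move exists → not checkmate.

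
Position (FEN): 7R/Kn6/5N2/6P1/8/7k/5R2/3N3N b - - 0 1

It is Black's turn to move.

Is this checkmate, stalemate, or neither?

Black to move; black king on h3.
In check: yes, from the white rook on h8.
King squares — g2: attacked by Rf2; h2: attacked by Rf2; g3: attacked by Nh1; g4: attacked by Nf6; h4: attacked by Rh8.
Legal moves for Black: none.
In check with no legal moves → checkmate.

checkmate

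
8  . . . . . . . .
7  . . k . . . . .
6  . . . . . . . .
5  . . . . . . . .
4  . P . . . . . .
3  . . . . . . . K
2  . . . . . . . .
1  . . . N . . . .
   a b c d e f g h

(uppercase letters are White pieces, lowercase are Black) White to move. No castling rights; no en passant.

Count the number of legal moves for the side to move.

10

White to move; king on h3.
In check: no.
Legal moves: Kh4, Kg4, Kg3, Kh2, Kg2, Ne3, Nc3, Nf2, Nb2, b5.
Count: 10.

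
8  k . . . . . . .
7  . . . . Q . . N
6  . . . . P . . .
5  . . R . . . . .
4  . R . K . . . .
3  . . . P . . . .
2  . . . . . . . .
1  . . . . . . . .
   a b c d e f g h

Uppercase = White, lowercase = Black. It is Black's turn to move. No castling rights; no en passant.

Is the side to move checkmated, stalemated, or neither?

stalemate

Black to move; black king on a8.
In check: no.
King squares — a7: attacked by Qe7; b7: attacked by Rb4; b8: attacked by Rb4.
Legal moves for Black: none.
Not in check and no legal moves → stalemate.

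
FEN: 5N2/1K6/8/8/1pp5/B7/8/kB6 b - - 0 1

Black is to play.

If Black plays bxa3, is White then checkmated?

no

After bxa3: white king on b7; in check: no.
White is not in check, so this cannot be checkmate.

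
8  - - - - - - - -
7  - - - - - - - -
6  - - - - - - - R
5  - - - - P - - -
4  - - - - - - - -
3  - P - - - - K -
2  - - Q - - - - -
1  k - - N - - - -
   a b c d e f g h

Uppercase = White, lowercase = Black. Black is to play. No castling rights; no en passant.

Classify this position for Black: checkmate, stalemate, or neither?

stalemate

Black to move; black king on a1.
In check: no.
King squares — b1: attacked by Qc2; a2: attacked by Qc2; b2: attacked by Nd1.
Legal moves for Black: none.
Not in check and no legal moves → stalemate.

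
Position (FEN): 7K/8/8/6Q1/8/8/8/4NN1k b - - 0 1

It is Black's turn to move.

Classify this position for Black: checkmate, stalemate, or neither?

stalemate

Black to move; black king on h1.
In check: no.
King squares — g1: attacked by Qg5; g2: attacked by Ne1; h2: attacked by Nf1.
Legal moves for Black: none.
Not in check and no legal moves → stalemate.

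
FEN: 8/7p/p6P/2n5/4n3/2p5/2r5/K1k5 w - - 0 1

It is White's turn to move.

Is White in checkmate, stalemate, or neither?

White to move; white king on a1.
In check: no.
King squares — b1: attacked by Kc1; a2: attacked by Rc2; b2: attacked by Kc1.
Legal moves for White: none.
Not in check and no legal moves → stalemate.

stalemate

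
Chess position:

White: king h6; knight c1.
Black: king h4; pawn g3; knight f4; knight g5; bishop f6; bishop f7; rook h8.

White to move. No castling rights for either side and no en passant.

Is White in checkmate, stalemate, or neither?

White to move; white king on h6.
In check: yes, from the black rook on h8.
King squares — g5: attacked by Kh4; h5: attacked by Nf4; g6: attacked by Nf4; g7: attacked by Bf6; h7: attacked by Ng5.
Legal moves for White: none.
In check with no legal moves → checkmate.

checkmate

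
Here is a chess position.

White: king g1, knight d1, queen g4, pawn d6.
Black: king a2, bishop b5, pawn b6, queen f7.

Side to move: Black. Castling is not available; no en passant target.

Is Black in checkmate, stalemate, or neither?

Black to move; black king on a2.
In check: no.
Legal moves for Black include: Qg8, Qf8, Qe8, Qh7, Qg7, Qe7, Qd7, Qc7, Qb7, Qa7, Qg6, Qf6, Qe6, Qh5, Qf5, Qd5, Qf4, Qc4, ... (list truncated; more exist).
Black has legal moves and is not in check → neither.

neither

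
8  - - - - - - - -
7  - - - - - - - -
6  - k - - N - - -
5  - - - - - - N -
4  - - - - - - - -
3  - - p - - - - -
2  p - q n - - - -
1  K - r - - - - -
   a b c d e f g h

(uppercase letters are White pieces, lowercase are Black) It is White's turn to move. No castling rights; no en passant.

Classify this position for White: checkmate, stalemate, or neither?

White to move; white king on a1.
In check: yes, from the black rook on c1.
King squares — b1: attacked by Rc1; a2: attacked by Qc2; b2: attacked by Qc2.
Legal moves for White: none.
In check with no legal moves → checkmate.

checkmate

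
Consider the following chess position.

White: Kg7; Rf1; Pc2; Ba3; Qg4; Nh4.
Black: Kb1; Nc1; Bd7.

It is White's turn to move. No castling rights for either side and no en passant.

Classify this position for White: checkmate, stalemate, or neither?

neither

White to move; white king on g7.
In check: no.
Legal moves for White include: Kh8, Kg8, Kf8, Kh7, Kf7, Kh6, Kg6, Kf6, Ng6, Nf5, Nf3, Ng2, Qxd7, Qg6, Qe6, Qh5, Qg5, Qf5, ... (list truncated; more exist).
White has legal moves and is not in check → neither.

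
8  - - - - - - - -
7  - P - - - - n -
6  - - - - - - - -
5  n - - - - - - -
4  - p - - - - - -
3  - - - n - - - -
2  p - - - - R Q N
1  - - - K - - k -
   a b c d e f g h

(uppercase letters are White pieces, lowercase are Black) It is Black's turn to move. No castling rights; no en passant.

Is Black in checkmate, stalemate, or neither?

checkmate

Black to move; black king on g1.
In check: yes, from the white queen on g2.
King squares — f1: attacked by Rf2; h1: attacked by Qg2; f2: attacked by Qg2; g2: attacked by Rf2; h2: attacked by Qg2.
Legal moves for Black: none.
In check with no legal moves → checkmate.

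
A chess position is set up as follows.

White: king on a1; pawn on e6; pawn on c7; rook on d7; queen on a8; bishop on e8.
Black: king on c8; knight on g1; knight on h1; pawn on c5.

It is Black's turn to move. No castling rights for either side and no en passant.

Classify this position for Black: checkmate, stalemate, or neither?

checkmate

Black to move; black king on c8.
In check: yes, from the white queen on a8.
King squares — b7: attacked by Qa8; c7: attacked by Rd7; d7: attacked by Pe6; b8: attacked by Pc7; d8: attacked by Pc7.
Legal moves for Black: none.
In check with no legal moves → checkmate.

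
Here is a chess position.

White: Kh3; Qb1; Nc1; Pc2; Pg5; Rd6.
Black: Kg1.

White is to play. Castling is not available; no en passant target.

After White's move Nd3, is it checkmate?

yes

After Nd3: black king on g1; in check: yes, from the white queen on b1.
King squares — f1: attacked by Qb1; h1: attacked by Qb1; f2: attacked by Nd3; g2: attacked by Kh3; h2: attacked by Kh3.
Black has no legal moves → checkmate.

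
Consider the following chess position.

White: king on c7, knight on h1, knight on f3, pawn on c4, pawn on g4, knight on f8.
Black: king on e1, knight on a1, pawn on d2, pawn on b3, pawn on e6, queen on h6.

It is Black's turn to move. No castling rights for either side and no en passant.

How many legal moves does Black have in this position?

3

Black to move; king on e1.
In check: yes, from the white knight on f3.
Legal moves: Ke2, Kf1, Kd1.
Count: 3.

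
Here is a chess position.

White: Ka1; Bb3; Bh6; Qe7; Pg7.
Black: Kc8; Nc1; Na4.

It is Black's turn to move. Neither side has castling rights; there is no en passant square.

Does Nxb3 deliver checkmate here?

no

After Nxb3: white king on a1; in check: yes, from the black knight on b3.
White has 2 legal replies: Ka2, Kb1.
In check but a legal move exists → not checkmate.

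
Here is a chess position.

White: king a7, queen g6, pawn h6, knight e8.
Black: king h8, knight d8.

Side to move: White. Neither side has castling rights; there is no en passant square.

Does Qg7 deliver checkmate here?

yes

After Qg7: black king on h8; in check: yes, from the white queen on g7.
King squares — g7: attacked by Ph6; h7: attacked by Qg7; g8: attacked by Qg7.
Black has no legal moves → checkmate.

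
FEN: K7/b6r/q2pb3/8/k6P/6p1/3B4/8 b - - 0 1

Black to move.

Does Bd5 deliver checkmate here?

After Bd5: white king on a8; in check: yes, from the black bishop on d5.
King squares — a7: attacked by Qa6; b7: attacked by Bd5; b8: attacked by Ba7.
White has no legal moves → checkmate.

yes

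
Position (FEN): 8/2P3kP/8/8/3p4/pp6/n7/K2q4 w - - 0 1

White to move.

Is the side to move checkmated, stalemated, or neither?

White to move; white king on a1.
In check: yes, from the black queen on d1.
King squares — b1: attacked by Qd1; a2: attacked by Pb3; b2: attacked by Pa3.
Legal moves for White: none.
In check with no legal moves → checkmate.

checkmate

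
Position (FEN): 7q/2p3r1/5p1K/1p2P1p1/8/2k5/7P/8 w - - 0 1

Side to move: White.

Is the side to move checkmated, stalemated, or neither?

White to move; white king on h6.
In check: yes, from the black queen on h8.
King squares — g5: attacked by Pf6; h5: attacked by Qh8; g6: attacked by Rg7; g7: attacked by Qh8; h7: attacked by Rg7.
Legal moves for White: none.
In check with no legal moves → checkmate.

checkmate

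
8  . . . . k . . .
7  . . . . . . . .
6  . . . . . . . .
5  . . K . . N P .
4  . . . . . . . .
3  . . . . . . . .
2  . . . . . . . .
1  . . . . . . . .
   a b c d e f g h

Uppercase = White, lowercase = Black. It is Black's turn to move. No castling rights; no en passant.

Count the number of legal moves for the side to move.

4

Black to move; king on e8.
In check: no.
Legal moves: Kf8, Kd8, Kf7, Kd7.
Count: 4.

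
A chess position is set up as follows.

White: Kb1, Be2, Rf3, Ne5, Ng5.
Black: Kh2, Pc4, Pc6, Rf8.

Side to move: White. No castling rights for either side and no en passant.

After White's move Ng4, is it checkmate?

no

After Ng4: black king on h2; in check: yes, from the white knight on g4.
Black has 3 legal replies: Kg2, Kh1, Kg1.
In check but a legal move exists → not checkmate.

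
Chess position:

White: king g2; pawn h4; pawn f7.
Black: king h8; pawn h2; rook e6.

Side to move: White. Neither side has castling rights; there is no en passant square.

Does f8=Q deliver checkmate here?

After f8=Q: black king on h8; in check: yes, from the white queen on f8.
Black has 1 legal reply: Kh7.
In check but a legal move exists → not checkmate.

no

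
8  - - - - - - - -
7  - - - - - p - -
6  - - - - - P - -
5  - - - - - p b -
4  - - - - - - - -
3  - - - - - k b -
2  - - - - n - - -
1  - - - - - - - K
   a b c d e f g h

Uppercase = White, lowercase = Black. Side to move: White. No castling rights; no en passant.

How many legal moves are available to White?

0

White to move; king on h1.
In check: no.
Legal moves: none.
Count: 0.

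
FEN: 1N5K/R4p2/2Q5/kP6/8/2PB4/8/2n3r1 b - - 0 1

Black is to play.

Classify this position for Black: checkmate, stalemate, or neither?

Black to move; black king on a5.
In check: yes, from the white rook on a7.
King squares — a4: attacked by Ra7; b4: attacked by Pc3; b5: attacked by Bd3; a6: attacked by Pb5; b6: attacked by Qc6.
Legal moves for Black: none.
In check with no legal moves → checkmate.

checkmate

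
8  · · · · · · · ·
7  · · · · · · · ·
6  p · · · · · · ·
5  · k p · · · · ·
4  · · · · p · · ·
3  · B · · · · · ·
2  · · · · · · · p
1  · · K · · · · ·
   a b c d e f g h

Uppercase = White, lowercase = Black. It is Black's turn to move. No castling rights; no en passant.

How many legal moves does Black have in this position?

Black to move; king on b5.
In check: no.
Legal moves: Kc6, Kb6, Ka5, Kb4, a5, c4, e3, h1=Q+, h1=R+, h1=B, h1=N.
Count: 11.

11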